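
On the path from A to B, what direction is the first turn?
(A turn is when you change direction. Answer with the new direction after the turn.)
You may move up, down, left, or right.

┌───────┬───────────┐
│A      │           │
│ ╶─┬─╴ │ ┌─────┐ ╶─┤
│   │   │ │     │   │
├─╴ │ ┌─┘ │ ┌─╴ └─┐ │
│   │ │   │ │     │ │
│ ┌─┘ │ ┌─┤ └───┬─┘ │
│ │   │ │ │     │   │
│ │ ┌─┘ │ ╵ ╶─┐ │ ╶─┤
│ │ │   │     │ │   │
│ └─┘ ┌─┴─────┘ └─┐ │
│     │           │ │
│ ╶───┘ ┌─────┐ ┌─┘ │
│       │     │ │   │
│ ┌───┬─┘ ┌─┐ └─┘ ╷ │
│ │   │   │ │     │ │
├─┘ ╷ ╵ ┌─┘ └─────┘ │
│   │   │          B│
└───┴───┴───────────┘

Directions: down, right, down, left, down, down, down, right, right, up, right, up, up, right, up, up, right, right, right, right, down, right, down, down, left, down, right, down, down, down, down
First turn direction: right

Solution:

┌───────┬───────────┐
│A      │↱ → → → ↓  │
│ ╶─┬─╴ │ ┌─────┐ ╶─┤
│↳ ↓│   │↑│     │↳ ↓│
├─╴ │ ┌─┘ │ ┌─╴ └─┐ │
│↓ ↲│ │↱ ↑│ │     │↓│
│ ┌─┘ │ ┌─┤ └───┬─┘ │
│↓│   │↑│ │     │↓ ↲│
│ │ ┌─┘ │ ╵ ╶─┐ │ ╶─┤
│↓│ │↱ ↑│     │ │↳ ↓│
│ └─┘ ┌─┴─────┘ └─┐ │
│↳ → ↑│           │↓│
│ ╶───┘ ┌─────┐ ┌─┘ │
│       │     │ │  ↓│
│ ┌───┬─┘ ┌─┐ └─┘ ╷ │
│ │   │   │ │     │↓│
├─┘ ╷ ╵ ┌─┘ └─────┘ │
│   │   │          B│
└───┴───┴───────────┘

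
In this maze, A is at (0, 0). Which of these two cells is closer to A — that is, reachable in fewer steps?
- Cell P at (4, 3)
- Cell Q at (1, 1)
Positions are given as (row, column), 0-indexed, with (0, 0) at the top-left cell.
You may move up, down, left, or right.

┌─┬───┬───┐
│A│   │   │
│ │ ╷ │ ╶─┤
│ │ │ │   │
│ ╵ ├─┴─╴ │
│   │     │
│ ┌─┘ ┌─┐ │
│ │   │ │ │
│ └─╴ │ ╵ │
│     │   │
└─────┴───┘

Shortest path A → P at (4, 3): 13 steps
Shortest path A → Q at (1, 1): 4 steps

Q is closer (4 steps vs 13 steps).

Path to P:

┌─┬───┬───┐
│A│   │   │
│ │ ╷ │ ╶─┤
│↓│ │ │   │
│ ╵ ├─┴─╴ │
│↓  │↱ → ↓│
│ ┌─┘ ┌─┐ │
│↓│  ↑│ │↓│
│ └─╴ │ ╵ │
│↳ → ↑│P ↲│
└─────┴───┘

Path to Q:

┌─┬───┬───┐
│A│   │   │
│ │ ╷ │ ╶─┤
│↓│Q│ │   │
│ ╵ ├─┴─╴ │
│↳ ↑│     │
│ ┌─┘ ┌─┐ │
│ │   │ │ │
│ └─╴ │ ╵ │
│     │   │
└─────┴───┘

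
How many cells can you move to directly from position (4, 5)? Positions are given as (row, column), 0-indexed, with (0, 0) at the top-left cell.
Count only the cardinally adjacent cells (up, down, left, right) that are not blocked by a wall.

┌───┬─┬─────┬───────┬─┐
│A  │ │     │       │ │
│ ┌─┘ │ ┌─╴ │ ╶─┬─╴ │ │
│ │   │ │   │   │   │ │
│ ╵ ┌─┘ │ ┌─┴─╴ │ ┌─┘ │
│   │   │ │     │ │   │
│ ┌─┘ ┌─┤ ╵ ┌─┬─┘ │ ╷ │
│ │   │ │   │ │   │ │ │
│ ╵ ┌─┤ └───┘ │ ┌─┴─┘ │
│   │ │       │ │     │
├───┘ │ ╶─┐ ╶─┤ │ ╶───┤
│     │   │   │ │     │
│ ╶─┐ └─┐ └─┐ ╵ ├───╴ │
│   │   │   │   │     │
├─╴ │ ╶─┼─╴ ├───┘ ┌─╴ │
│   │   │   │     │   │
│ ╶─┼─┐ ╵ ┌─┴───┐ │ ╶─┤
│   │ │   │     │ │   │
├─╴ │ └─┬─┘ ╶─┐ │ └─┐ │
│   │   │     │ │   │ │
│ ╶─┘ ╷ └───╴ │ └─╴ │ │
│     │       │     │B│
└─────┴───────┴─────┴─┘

Checking passable neighbors of (4, 5):
Neighbors: (5, 5), (4, 4), (4, 6)
Count: 3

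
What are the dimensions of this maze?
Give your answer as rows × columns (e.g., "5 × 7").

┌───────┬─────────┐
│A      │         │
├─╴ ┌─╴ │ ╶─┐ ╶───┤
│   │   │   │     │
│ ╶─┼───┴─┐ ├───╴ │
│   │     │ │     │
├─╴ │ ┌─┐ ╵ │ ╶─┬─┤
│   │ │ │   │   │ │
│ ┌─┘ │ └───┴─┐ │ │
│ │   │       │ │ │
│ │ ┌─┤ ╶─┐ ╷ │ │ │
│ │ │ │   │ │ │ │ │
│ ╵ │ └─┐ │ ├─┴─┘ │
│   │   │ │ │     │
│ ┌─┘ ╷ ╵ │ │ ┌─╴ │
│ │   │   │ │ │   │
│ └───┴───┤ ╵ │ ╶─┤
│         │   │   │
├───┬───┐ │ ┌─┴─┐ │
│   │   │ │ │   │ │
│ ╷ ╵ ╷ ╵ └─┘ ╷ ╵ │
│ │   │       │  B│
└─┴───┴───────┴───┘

Counting the maze dimensions:
Rows (vertical): 11
Columns (horizontal): 9
Dimensions: 11 × 9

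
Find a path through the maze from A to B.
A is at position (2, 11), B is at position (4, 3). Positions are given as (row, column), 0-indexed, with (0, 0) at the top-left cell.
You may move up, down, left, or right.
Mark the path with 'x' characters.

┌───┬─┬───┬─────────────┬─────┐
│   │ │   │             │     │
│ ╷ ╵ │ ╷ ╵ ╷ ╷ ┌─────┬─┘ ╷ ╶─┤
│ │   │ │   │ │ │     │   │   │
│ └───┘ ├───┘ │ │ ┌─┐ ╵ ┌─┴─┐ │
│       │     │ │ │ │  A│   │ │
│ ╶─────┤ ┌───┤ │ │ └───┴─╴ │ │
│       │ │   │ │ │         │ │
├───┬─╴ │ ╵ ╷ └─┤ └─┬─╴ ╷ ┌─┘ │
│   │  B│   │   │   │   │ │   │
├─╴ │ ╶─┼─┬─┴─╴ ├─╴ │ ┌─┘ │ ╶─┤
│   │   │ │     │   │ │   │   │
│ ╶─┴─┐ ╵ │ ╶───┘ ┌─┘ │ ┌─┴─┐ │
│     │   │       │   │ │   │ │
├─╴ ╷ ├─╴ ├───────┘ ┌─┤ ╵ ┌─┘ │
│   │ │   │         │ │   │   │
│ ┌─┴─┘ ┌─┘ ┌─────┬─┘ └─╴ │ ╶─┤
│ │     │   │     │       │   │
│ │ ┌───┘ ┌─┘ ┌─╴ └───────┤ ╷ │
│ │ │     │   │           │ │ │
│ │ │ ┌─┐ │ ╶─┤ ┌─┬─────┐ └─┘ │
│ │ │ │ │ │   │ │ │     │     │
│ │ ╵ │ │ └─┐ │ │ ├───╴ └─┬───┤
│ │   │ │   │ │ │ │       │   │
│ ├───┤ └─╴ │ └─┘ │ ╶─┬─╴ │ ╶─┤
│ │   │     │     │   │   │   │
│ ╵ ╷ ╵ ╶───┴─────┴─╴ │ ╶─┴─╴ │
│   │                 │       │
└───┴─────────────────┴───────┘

Finding the shortest path from (2, 11) to (4, 3):
Path length: 44 steps
Directions: left → up → left → left → down → down → down → right → down → left → down → left → left → left → up → right → right → up → left → up → left → down → left → up → up → right → right → up → up → left → down → left → up → left → down → down → left → left → left → down → right → right → right → down

Solution:

┌───┬─┬───┬─────────────┬─────┐
│   │ │x x│x x          │     │
│ ╷ ╵ │ ╷ ╵ ╷ ╷ ┌─────┬─┘ ╷ ╶─┤
│ │   │x│x x│x│ │x x x│   │   │
│ └───┘ ├───┘ │ │ ┌─┐ ╵ ┌─┴─┐ │
│x x x x│x x x│ │x│ │x A│   │ │
│ ╶─────┤ ┌───┤ │ │ └───┴─╴ │ │
│x x x x│x│x x│ │x│         │ │
├───┬─╴ │ ╵ ╷ └─┤ └─┬─╴ ╷ ┌─┘ │
│   │  B│x x│x x│x x│   │ │   │
├─╴ │ ╶─┼─┬─┴─╴ ├─╴ │ ┌─┘ │ ╶─┤
│   │   │ │x x x│x x│ │   │   │
│ ╶─┴─┐ ╵ │ ╶───┘ ┌─┘ │ ┌─┴─┐ │
│     │   │x x x x│   │ │   │ │
├─╴ ╷ ├─╴ ├───────┘ ┌─┤ ╵ ┌─┘ │
│   │ │   │         │ │   │   │
│ ┌─┴─┘ ┌─┘ ┌─────┬─┘ └─╴ │ ╶─┤
│ │     │   │     │       │   │
│ │ ┌───┘ ┌─┘ ┌─╴ └───────┤ ╷ │
│ │ │     │   │           │ │ │
│ │ │ ┌─┐ │ ╶─┤ ┌─┬─────┐ └─┘ │
│ │ │ │ │ │   │ │ │     │     │
│ │ ╵ │ │ └─┐ │ │ ├───╴ └─┬───┤
│ │   │ │   │ │ │ │       │   │
│ ├───┤ └─╴ │ └─┘ │ ╶─┬─╴ │ ╶─┤
│ │   │     │     │   │   │   │
│ ╵ ╷ ╵ ╶───┴─────┴─╴ │ ╶─┴─╴ │
│   │                 │       │
└───┴─────────────────┴───────┘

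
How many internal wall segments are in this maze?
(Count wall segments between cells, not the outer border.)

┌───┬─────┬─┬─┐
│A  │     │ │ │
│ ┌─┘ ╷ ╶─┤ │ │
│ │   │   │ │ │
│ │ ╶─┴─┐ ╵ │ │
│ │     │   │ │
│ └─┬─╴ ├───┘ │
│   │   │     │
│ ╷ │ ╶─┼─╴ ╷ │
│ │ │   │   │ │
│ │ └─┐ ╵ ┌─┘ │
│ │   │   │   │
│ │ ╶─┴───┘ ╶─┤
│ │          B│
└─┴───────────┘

Counting internal wall segments:
Total internal walls: 36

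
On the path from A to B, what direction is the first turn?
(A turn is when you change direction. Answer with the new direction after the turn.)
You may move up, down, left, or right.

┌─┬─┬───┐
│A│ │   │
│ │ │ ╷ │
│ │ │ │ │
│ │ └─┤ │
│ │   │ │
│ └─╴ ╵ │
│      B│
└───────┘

Directions: down, down, down, right, right, right
First turn direction: right

Solution:

┌─┬─┬───┐
│A│ │   │
│ │ │ ╷ │
│↓│ │ │ │
│ │ └─┤ │
│↓│   │ │
│ └─╴ ╵ │
│↳ → → B│
└───────┘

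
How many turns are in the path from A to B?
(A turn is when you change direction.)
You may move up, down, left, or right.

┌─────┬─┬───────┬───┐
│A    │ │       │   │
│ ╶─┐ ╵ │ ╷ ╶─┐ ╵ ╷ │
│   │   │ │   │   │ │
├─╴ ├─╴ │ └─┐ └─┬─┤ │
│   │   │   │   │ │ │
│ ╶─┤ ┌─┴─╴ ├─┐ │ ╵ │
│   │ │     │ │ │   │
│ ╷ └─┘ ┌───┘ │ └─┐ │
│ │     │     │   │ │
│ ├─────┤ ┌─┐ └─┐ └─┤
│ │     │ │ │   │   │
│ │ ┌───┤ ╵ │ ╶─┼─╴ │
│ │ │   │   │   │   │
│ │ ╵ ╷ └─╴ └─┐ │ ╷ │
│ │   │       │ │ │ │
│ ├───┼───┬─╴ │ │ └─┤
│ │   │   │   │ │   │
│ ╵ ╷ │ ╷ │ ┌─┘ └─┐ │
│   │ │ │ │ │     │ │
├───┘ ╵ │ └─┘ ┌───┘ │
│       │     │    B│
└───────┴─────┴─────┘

Directions: down, right, down, left, down, right, down, right, right, up, right, right, up, left, up, up, right, down, right, down, right, down, down, right, down, right, down, left, down, down, right, down, down
Number of turns: 26

Solution:

┌─────┬─┬───────┬───┐
│A    │ │↱ ↓    │   │
│ ╶─┐ ╵ │ ╷ ╶─┐ ╵ ╷ │
│↳ ↓│   │↑│↳ ↓│   │ │
├─╴ ├─╴ │ └─┐ └─┬─┤ │
│↓ ↲│   │↑ ↰│↳ ↓│ │ │
│ ╶─┤ ┌─┴─╴ ├─┐ │ ╵ │
│↳ ↓│ │↱ → ↑│ │↓│   │
│ ╷ └─┘ ┌───┘ │ └─┐ │
│ │↳ → ↑│     │↳ ↓│ │
│ ├─────┤ ┌─┐ └─┐ └─┤
│ │     │ │ │   │↳ ↓│
│ │ ┌───┤ ╵ │ ╶─┼─╴ │
│ │ │   │   │   │↓ ↲│
│ │ ╵ ╷ └─╴ └─┐ │ ╷ │
│ │   │       │ │↓│ │
│ ├───┼───┬─╴ │ │ └─┤
│ │   │   │   │ │↳ ↓│
│ ╵ ╷ │ ╷ │ ┌─┘ └─┐ │
│   │ │ │ │ │     │↓│
├───┘ ╵ │ └─┘ ┌───┘ │
│       │     │    B│
└───────┴─────┴─────┘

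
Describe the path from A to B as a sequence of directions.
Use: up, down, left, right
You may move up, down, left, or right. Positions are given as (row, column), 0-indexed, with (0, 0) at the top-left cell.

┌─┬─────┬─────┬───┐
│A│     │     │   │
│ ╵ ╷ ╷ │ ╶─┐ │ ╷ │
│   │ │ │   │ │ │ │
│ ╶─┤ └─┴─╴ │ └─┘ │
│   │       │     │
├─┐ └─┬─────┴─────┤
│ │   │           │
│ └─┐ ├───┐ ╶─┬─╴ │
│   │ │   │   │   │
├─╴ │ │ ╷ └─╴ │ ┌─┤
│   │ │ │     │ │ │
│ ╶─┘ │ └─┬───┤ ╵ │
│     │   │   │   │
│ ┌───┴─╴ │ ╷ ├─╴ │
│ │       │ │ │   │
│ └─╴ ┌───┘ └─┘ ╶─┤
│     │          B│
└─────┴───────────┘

Finding the path and converting it to directions:
Path through cells: (0,0) → (1,0) → (2,0) → (2,1) → (3,1) → (3,2) → (4,2) → (5,2) → (6,2) → (6,1) → (6,0) → (7,0) → (8,0) → (8,1) → (8,2) → (7,2) → (7,3) → (7,4) → (6,4) → (6,3) → (5,3) → (4,3) → (4,4) → (5,4) → (5,5) → (5,6) → (4,6) → (4,5) → (3,5) → (3,6) → (3,7) → (3,8) → (4,8) → (4,7) → (5,7) → (6,7) → (6,8) → (7,8) → (7,7) → (8,7) → (8,8)
Directions: down, down, right, down, right, down, down, down, left, left, down, down, right, right, up, right, right, up, left, up, up, right, down, right, right, up, left, up, right, right, right, down, left, down, down, right, down, left, down, right

Solution:

┌─┬─────┬─────┬───┐
│A│     │     │   │
│ ╵ ╷ ╷ │ ╶─┐ │ ╷ │
│↓  │ │ │   │ │ │ │
│ ╶─┤ └─┴─╴ │ └─┘ │
│↳ ↓│       │     │
├─┐ └─┬─────┴─────┤
│ │↳ ↓│    ↱ → → ↓│
│ └─┐ ├───┐ ╶─┬─╴ │
│   │↓│↱ ↓│↑ ↰│↓ ↲│
├─╴ │ │ ╷ └─╴ │ ┌─┤
│   │↓│↑│↳ → ↑│↓│ │
│ ╶─┘ │ └─┬───┤ ╵ │
│↓ ← ↲│↑ ↰│   │↳ ↓│
│ ┌───┴─╴ │ ╷ ├─╴ │
│↓│  ↱ → ↑│ │ │↓ ↲│
│ └─╴ ┌───┘ └─┘ ╶─┤
│↳ → ↑│        ↳ B│
└─────┴───────────┘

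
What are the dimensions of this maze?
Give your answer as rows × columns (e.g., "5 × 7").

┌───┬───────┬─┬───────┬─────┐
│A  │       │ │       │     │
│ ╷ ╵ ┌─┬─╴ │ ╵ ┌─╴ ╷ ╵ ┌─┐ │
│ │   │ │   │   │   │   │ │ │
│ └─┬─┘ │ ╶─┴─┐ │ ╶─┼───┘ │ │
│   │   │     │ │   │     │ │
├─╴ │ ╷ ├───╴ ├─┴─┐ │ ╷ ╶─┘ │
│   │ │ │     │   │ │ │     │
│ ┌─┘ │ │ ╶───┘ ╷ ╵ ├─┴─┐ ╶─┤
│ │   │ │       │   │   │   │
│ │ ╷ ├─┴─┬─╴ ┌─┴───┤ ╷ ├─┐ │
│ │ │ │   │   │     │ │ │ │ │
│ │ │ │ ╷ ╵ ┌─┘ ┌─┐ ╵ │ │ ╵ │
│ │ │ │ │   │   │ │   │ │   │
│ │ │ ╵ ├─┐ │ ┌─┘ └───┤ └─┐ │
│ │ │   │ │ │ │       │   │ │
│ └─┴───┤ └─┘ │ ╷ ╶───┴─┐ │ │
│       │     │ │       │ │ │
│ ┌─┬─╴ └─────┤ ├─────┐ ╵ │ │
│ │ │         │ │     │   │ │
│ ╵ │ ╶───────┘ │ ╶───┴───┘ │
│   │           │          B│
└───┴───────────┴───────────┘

Counting the maze dimensions:
Rows (vertical): 11
Columns (horizontal): 14
Dimensions: 11 × 14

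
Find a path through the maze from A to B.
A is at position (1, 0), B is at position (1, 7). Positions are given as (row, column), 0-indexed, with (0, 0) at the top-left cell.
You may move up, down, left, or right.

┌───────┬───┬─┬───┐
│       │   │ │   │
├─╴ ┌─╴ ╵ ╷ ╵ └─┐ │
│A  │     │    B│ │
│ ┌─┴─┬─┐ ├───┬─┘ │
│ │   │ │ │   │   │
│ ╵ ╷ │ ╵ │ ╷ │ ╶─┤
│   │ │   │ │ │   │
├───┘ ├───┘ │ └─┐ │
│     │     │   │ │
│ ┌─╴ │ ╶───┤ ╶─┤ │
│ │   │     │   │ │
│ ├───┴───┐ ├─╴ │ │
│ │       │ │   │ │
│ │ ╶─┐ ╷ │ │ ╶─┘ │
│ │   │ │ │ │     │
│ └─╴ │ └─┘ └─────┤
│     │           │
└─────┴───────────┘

Finding the shortest path from (1, 0) to (1, 7):
Path length: 11 steps
Directions: right → up → right → right → down → right → up → right → down → right → right

Solution:

┌───────┬───┬─┬───┐
│  ↱ → ↓│↱ ↓│ │   │
├─╴ ┌─╴ ╵ ╷ ╵ └─┐ │
│A ↑│  ↳ ↑│↳ → B│ │
│ ┌─┴─┬─┐ ├───┬─┘ │
│ │   │ │ │   │   │
│ ╵ ╷ │ ╵ │ ╷ │ ╶─┤
│   │ │   │ │ │   │
├───┘ ├───┘ │ └─┐ │
│     │     │   │ │
│ ┌─╴ │ ╶───┤ ╶─┤ │
│ │   │     │   │ │
│ ├───┴───┐ ├─╴ │ │
│ │       │ │   │ │
│ │ ╶─┐ ╷ │ │ ╶─┘ │
│ │   │ │ │ │     │
│ └─╴ │ └─┘ └─────┤
│     │           │
└─────┴───────────┘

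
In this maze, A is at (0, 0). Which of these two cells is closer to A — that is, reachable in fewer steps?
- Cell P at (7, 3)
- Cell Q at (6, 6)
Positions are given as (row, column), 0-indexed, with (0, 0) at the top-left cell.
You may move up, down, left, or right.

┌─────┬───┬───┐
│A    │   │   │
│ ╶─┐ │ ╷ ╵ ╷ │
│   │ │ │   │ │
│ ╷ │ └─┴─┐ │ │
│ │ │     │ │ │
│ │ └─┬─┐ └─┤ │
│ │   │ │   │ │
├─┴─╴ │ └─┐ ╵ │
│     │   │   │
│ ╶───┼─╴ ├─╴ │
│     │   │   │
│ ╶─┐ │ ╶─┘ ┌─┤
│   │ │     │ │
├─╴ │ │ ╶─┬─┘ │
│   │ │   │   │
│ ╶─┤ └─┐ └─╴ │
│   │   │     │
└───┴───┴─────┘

Shortest path A → P at (7, 3): 16 steps
Shortest path A → Q at (6, 6): 22 steps

P is closer (16 steps vs 22 steps).

Path to P:

┌─────┬───┬───┐
│A → ↓│   │   │
│ ╶─┐ │ ╷ ╵ ╷ │
│   │↓│ │   │ │
│ ╷ │ └─┴─┐ │ │
│ │ │↳ → ↓│ │ │
│ │ └─┬─┐ └─┤ │
│ │   │ │↳ ↓│ │
├─┴─╴ │ └─┐ ╵ │
│     │   │↳ ↓│
│ ╶───┼─╴ ├─╴ │
│     │   │↓ ↲│
│ ╶─┐ │ ╶─┘ ┌─┤
│   │ │↓ ← ↲│ │
├─╴ │ │ ╶─┬─┘ │
│   │ │P  │   │
│ ╶─┤ └─┐ └─╴ │
│   │   │     │
└───┴───┴─────┘

Path to Q:

┌─────┬───┬───┐
│A → ↓│   │   │
│ ╶─┐ │ ╷ ╵ ╷ │
│   │↓│ │   │ │
│ ╷ │ └─┴─┐ │ │
│ │ │↳ → ↓│ │ │
│ │ └─┬─┐ └─┤ │
│ │   │ │↳ ↓│ │
├─┴─╴ │ └─┐ ╵ │
│     │   │↳ ↓│
│ ╶───┼─╴ ├─╴ │
│     │   │↓ ↲│
│ ╶─┐ │ ╶─┘ ┌─┤
│   │ │↓ ← ↲│Q│
├─╴ │ │ ╶─┬─┘ │
│   │ │↳ ↓│  ↑│
│ ╶─┤ └─┐ └─╴ │
│   │   │↳ → ↑│
└───┴───┴─────┘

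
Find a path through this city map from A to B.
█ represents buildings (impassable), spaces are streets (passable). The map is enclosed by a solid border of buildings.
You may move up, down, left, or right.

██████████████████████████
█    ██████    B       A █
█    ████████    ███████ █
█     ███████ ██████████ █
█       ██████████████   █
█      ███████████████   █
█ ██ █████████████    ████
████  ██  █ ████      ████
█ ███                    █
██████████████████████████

Finding the shortest path from A to B:
Movement: cardinal only
Path length: 8 steps
Directions: left → left → left → left → left → left → left → left

Solution:

██████████████████████████
█    ██████    B←←←←←←←A █
█    ████████    ███████ █
█     ███████ ██████████ █
█       ██████████████   █
█      ███████████████   █
█ ██ █████████████    ████
████  ██  █ ████      ████
█ ███                    █
██████████████████████████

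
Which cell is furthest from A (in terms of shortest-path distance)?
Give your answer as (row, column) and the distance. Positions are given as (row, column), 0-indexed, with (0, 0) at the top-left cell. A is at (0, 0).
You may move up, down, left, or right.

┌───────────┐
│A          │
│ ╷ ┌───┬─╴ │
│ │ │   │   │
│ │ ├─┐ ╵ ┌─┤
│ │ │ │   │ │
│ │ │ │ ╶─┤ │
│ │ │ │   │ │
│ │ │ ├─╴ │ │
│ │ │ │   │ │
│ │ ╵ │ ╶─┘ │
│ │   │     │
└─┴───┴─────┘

Computing BFS distances from A to all cells:
Furthest cell: (2, 5)
Distance: 19 steps

Path from A to the furthest cell:

┌───────────┐
│A → → → → ↓│
│ ╷ ┌───┬─╴ │
│ │ │   │↓ ↲│
│ │ ├─┐ ╵ ┌─┤
│ │ │ │↓ ↲│B│
│ │ │ │ ╶─┤ │
│ │ │ │↳ ↓│↑│
│ │ │ ├─╴ │ │
│ │ │ │↓ ↲│↑│
│ │ ╵ │ ╶─┘ │
│ │   │↳ → ↑│
└─┴───┴─────┘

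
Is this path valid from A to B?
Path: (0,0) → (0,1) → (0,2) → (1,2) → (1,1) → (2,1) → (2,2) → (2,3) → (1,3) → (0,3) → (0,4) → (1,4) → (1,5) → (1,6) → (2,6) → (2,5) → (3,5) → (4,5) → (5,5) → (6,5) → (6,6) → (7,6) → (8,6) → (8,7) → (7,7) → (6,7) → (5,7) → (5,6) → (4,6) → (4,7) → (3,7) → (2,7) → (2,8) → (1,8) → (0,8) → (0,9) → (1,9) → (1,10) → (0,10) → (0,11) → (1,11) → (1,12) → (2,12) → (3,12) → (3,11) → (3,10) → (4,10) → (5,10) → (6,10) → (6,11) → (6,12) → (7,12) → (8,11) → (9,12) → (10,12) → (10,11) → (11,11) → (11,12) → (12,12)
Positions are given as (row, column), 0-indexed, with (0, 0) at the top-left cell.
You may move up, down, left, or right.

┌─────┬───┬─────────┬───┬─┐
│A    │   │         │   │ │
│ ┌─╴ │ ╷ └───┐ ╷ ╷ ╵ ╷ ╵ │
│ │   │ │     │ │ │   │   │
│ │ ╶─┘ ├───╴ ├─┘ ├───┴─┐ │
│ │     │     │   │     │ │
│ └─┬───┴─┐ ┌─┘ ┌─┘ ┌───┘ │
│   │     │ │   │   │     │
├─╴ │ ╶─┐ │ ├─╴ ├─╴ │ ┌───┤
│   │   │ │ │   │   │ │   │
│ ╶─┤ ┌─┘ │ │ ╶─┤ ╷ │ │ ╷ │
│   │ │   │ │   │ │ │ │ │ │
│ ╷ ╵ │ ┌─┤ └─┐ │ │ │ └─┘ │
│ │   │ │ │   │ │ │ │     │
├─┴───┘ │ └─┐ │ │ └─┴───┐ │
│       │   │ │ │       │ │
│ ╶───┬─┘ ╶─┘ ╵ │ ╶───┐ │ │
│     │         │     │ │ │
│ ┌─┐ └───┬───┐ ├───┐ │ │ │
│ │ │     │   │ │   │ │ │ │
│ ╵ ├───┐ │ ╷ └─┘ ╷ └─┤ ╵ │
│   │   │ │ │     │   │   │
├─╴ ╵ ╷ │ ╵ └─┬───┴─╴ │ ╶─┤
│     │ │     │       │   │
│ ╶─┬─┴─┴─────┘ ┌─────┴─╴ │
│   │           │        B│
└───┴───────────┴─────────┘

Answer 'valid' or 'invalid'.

Checking path validity:
Result: Invalid move at step 52: cannot move from (7, 12) to (8, 11).

invalid

Correct solution:

┌─────┬───┬─────────┬───┬─┐
│A → ↓│↱ ↓│      ↱ ↓│↱ ↓│ │
│ ┌─╴ │ ╷ └───┐ ╷ ╷ ╵ ╷ ╵ │
│ │↓ ↲│↑│↳ → ↓│ │↑│↳ ↑│↳ ↓│
│ │ ╶─┘ ├───╴ ├─┘ ├───┴─┐ │
│ │↳ → ↑│  ↓ ↲│↱ ↑│     │↓│
│ └─┬───┴─┐ ┌─┘ ┌─┘ ┌───┘ │
│   │     │↓│  ↑│   │↓ ← ↲│
├─╴ │ ╶─┐ │ ├─╴ ├─╴ │ ┌───┤
│   │   │ │↓│↱ ↑│   │↓│   │
│ ╶─┤ ┌─┘ │ │ ╶─┤ ╷ │ │ ╷ │
│   │ │   │↓│↑ ↰│ │ │↓│ │ │
│ ╷ ╵ │ ┌─┤ └─┐ │ │ │ └─┘ │
│ │   │ │ │↳ ↓│↑│ │ │↳ → ↓│
├─┴───┘ │ └─┐ │ │ └─┴───┐ │
│       │   │↓│↑│       │↓│
│ ╶───┬─┘ ╶─┘ ╵ │ ╶───┐ │ │
│     │      ↳ ↑│     │ │↓│
│ ┌─┐ └───┬───┐ ├───┐ │ │ │
│ │ │     │   │ │   │ │ │↓│
│ ╵ ├───┐ │ ╷ └─┘ ╷ └─┤ ╵ │
│   │   │ │ │     │   │↓ ↲│
├─╴ ╵ ╷ │ ╵ └─┬───┴─╴ │ ╶─┤
│     │ │     │       │↳ ↓│
│ ╶─┬─┴─┴─────┘ ┌─────┴─╴ │
│   │           │        B│
└───┴───────────┴─────────┘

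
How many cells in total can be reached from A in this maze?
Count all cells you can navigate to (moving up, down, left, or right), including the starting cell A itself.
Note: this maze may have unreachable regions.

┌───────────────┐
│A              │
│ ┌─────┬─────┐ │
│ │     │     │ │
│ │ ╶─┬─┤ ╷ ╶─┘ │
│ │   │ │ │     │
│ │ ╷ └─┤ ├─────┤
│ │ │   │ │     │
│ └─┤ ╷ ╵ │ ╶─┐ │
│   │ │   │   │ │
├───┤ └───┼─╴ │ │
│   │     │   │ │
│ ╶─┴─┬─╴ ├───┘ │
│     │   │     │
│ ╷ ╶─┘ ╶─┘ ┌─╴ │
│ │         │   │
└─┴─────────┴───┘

Using BFS/flood-fill to find all reachable cells from A:
Maze size: 8 × 8 = 64 total cells
1 cell(s) are walled off and cannot be reached from A.
Reachable cells: 63

Reachable region (· marks reachable cells):

┌───────────────┐
│A · · · · · · ·│
│ ┌─────┬─────┐ │
│·│· · ·│· · ·│·│
│ │ ╶─┬─┤ ╷ ╶─┘ │
│·│· ·│ │·│· · ·│
│ │ ╷ └─┤ ├─────┤
│·│·│· ·│·│· · ·│
│ └─┤ ╷ ╵ │ ╶─┐ │
│· ·│·│· ·│· ·│·│
├───┤ └───┼─╴ │ │
│· ·│· · ·│· ·│·│
│ ╶─┴─┬─╴ ├───┘ │
│· · ·│· ·│· · ·│
│ ╷ ╶─┘ ╶─┘ ┌─╴ │
│·│· · · · ·│· ·│
└─┴─────────┴───┘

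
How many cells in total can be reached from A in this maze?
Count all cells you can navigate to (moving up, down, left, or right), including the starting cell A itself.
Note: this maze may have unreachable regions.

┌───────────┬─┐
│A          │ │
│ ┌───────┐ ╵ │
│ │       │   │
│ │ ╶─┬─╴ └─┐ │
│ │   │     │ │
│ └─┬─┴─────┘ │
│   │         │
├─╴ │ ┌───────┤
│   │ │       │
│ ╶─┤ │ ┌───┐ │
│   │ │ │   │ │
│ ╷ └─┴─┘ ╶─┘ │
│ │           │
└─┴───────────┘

Using BFS/flood-fill to find all reachable cells from A:
Maze size: 7 × 7 = 49 total cells
9 cell(s) are walled off and cannot be reached from A.
Reachable cells: 40

Reachable region (· marks reachable cells):

┌───────────┬─┐
│A · · · · ·│·│
│ ┌───────┐ ╵ │
│·│       │· ·│
│ │ ╶─┬─╴ └─┐ │
│·│   │     │·│
│ └─┬─┴─────┘ │
│· ·│· · · · ·│
├─╴ │ ┌───────┤
│· ·│·│· · · ·│
│ ╶─┤ │ ┌───┐ │
│· ·│·│·│· ·│·│
│ ╷ └─┴─┘ ╶─┘ │
│·│· · · · · ·│
└─┴───────────┘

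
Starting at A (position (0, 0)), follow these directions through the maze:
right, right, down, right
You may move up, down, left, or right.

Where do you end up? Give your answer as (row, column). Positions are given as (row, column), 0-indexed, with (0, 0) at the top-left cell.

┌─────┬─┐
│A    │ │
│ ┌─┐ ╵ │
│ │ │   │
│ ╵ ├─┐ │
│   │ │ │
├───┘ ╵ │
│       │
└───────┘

Following directions step by step:
Start: (0, 0)
  right: (0, 0) → (0, 1)
  right: (0, 1) → (0, 2)
  down: (0, 2) → (1, 2)
  right: (1, 2) → (1, 3)
Final position: (1, 3)

Path taken:

┌─────┬─┐
│A → ↓│ │
│ ┌─┐ ╵ │
│ │ │↳ B│
│ ╵ ├─┐ │
│   │ │ │
├───┘ ╵ │
│       │
└───────┘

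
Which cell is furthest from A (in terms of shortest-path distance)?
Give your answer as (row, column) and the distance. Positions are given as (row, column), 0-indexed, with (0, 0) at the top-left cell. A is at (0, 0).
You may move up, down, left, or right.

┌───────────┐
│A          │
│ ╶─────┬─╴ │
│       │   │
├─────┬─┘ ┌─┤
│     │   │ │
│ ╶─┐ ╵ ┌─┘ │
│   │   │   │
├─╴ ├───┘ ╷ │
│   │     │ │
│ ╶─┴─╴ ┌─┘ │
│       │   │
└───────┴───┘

Computing BFS distances from A to all cells:
Furthest cell: (5, 4)
Distance: 29 steps

Path from A to the furthest cell:

┌───────────┐
│A → → → → ↓│
│ ╶─────┬─╴ │
│       │↓ ↲│
├─────┬─┘ ┌─┤
│↓ ← ↰│↓ ↲│ │
│ ╶─┐ ╵ ┌─┘ │
│↳ ↓│↑ ↲│↱ ↓│
├─╴ ├───┘ ╷ │
│↓ ↲│  ↱ ↑│↓│
│ ╶─┴─╴ ┌─┘ │
│↳ → → ↑│B ↲│
└───────┴───┘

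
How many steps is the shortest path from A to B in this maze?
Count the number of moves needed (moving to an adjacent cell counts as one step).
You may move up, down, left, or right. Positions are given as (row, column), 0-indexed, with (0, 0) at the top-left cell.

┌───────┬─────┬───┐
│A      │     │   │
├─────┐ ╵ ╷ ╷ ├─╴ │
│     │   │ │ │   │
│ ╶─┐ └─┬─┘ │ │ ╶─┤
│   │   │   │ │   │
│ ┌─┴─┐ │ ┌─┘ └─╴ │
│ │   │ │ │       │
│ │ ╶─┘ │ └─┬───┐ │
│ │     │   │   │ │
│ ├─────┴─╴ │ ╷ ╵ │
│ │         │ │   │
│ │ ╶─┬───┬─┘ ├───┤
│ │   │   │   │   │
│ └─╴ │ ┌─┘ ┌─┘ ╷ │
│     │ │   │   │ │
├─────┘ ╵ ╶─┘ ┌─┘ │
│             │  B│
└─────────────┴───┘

Using BFS to find shortest path:
Start: (0, 0), End: (8, 8)
Path found:
(0,0) → (0,1) → (0,2) → (0,3) → (1,3) → (1,4) → (0,4) → (0,5) → (0,6) → (1,6) → (2,6) → (3,6) → (3,7) → (3,8) → (4,8) → (5,8) → (5,7) → (4,7) → (4,6) → (5,6) → (6,6) → (6,5) → (7,5) → (7,4) → (8,4) → (8,5) → (8,6) → (7,6) → (7,7) → (6,7) → (6,8) → (7,8) → (8,8)
Number of steps: 32

Solution:

┌───────┬─────┬───┐
│A → → ↓│↱ → ↓│   │
├─────┐ ╵ ╷ ╷ ├─╴ │
│     │↳ ↑│ │↓│   │
│ ╶─┐ └─┬─┘ │ │ ╶─┤
│   │   │   │↓│   │
│ ┌─┴─┐ │ ┌─┘ └─╴ │
│ │   │ │ │  ↳ → ↓│
│ │ ╶─┘ │ └─┬───┐ │
│ │     │   │↓ ↰│↓│
│ ├─────┴─╴ │ ╷ ╵ │
│ │         │↓│↑ ↲│
│ │ ╶─┬───┬─┘ ├───┤
│ │   │   │↓ ↲│↱ ↓│
│ └─╴ │ ┌─┘ ┌─┘ ╷ │
│     │ │↓ ↲│↱ ↑│↓│
├─────┘ ╵ ╶─┘ ┌─┘ │
│        ↳ → ↑│  B│
└─────────────┴───┘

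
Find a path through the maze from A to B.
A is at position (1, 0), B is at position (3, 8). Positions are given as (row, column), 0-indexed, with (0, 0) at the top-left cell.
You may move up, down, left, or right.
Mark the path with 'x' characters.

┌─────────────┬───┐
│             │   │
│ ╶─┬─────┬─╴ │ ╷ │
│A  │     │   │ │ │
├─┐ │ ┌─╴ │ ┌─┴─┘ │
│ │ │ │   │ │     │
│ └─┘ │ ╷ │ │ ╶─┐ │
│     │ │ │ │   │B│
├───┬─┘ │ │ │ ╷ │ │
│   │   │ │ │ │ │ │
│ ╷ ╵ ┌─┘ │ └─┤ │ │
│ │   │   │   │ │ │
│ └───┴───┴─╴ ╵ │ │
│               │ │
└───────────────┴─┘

Finding the shortest path from (1, 0) to (3, 8):
Path length: 24 steps
Directions: up → right → right → right → right → right → right → down → left → down → down → down → down → right → down → right → up → up → up → left → up → right → right → down

Solution:

┌─────────────┬───┐
│x x x x x x x│   │
│ ╶─┬─────┬─╴ │ ╷ │
│A  │     │x x│ │ │
├─┐ │ ┌─╴ │ ┌─┴─┘ │
│ │ │ │   │x│x x x│
│ └─┘ │ ╷ │ │ ╶─┐ │
│     │ │ │x│x x│B│
├───┬─┘ │ │ │ ╷ │ │
│   │   │ │x│ │x│ │
│ ╷ ╵ ┌─┘ │ └─┤ │ │
│ │   │   │x x│x│ │
│ └───┴───┴─╴ ╵ │ │
│            x x│ │
└───────────────┴─┘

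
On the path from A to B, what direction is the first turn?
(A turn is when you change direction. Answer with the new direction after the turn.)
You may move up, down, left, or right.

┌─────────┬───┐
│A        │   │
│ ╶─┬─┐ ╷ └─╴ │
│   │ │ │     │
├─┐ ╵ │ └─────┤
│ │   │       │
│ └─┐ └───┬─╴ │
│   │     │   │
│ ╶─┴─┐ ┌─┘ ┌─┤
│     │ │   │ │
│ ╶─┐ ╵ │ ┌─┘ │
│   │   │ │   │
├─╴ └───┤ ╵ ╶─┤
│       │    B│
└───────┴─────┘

Directions: right, right, right, down, down, right, right, right, down, left, down, left, down, down, right, right
First turn direction: down

Solution:

┌─────────┬───┐
│A → → ↓  │   │
│ ╶─┬─┐ ╷ └─╴ │
│   │ │↓│     │
├─┐ ╵ │ └─────┤
│ │   │↳ → → ↓│
│ └─┐ └───┬─╴ │
│   │     │↓ ↲│
│ ╶─┴─┐ ┌─┘ ┌─┤
│     │ │↓ ↲│ │
│ ╶─┐ ╵ │ ┌─┘ │
│   │   │↓│   │
├─╴ └───┤ ╵ ╶─┤
│       │↳ → B│
└───────┴─────┘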